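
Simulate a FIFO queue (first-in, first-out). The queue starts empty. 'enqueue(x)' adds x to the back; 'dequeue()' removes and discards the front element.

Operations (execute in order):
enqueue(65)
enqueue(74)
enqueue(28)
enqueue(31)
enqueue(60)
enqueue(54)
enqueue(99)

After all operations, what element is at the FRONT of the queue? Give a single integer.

enqueue(65): queue = [65]
enqueue(74): queue = [65, 74]
enqueue(28): queue = [65, 74, 28]
enqueue(31): queue = [65, 74, 28, 31]
enqueue(60): queue = [65, 74, 28, 31, 60]
enqueue(54): queue = [65, 74, 28, 31, 60, 54]
enqueue(99): queue = [65, 74, 28, 31, 60, 54, 99]

Answer: 65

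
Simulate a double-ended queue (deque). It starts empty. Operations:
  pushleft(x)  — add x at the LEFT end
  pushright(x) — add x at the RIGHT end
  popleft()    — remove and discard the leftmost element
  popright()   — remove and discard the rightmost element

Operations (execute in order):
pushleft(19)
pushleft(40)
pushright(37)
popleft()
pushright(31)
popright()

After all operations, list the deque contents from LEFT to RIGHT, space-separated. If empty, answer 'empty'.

Answer: 19 37

Derivation:
pushleft(19): [19]
pushleft(40): [40, 19]
pushright(37): [40, 19, 37]
popleft(): [19, 37]
pushright(31): [19, 37, 31]
popright(): [19, 37]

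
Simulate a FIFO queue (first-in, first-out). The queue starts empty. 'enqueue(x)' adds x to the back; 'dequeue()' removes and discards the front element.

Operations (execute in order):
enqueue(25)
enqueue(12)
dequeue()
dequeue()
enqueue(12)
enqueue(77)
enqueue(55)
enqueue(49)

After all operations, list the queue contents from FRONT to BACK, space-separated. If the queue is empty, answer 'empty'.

Answer: 12 77 55 49

Derivation:
enqueue(25): [25]
enqueue(12): [25, 12]
dequeue(): [12]
dequeue(): []
enqueue(12): [12]
enqueue(77): [12, 77]
enqueue(55): [12, 77, 55]
enqueue(49): [12, 77, 55, 49]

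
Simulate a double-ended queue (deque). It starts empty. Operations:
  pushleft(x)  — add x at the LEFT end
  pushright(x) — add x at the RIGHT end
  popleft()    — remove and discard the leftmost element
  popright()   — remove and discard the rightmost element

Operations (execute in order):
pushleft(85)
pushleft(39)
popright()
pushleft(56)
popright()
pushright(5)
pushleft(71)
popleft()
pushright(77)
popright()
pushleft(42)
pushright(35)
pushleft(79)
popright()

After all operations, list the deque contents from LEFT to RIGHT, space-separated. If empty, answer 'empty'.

Answer: 79 42 56 5

Derivation:
pushleft(85): [85]
pushleft(39): [39, 85]
popright(): [39]
pushleft(56): [56, 39]
popright(): [56]
pushright(5): [56, 5]
pushleft(71): [71, 56, 5]
popleft(): [56, 5]
pushright(77): [56, 5, 77]
popright(): [56, 5]
pushleft(42): [42, 56, 5]
pushright(35): [42, 56, 5, 35]
pushleft(79): [79, 42, 56, 5, 35]
popright(): [79, 42, 56, 5]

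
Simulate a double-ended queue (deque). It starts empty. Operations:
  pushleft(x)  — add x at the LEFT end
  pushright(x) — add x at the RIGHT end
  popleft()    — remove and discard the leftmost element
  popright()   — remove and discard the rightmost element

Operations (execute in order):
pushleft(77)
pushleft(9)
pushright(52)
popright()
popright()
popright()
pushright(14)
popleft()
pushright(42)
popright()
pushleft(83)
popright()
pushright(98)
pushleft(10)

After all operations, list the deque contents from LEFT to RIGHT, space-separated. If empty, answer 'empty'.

pushleft(77): [77]
pushleft(9): [9, 77]
pushright(52): [9, 77, 52]
popright(): [9, 77]
popright(): [9]
popright(): []
pushright(14): [14]
popleft(): []
pushright(42): [42]
popright(): []
pushleft(83): [83]
popright(): []
pushright(98): [98]
pushleft(10): [10, 98]

Answer: 10 98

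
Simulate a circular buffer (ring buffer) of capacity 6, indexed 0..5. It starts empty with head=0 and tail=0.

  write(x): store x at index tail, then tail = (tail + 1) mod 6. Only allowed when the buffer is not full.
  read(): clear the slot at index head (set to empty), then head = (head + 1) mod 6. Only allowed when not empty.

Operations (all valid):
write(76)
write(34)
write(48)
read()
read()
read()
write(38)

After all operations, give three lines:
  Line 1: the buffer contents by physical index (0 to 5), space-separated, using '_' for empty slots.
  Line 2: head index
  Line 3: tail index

write(76): buf=[76 _ _ _ _ _], head=0, tail=1, size=1
write(34): buf=[76 34 _ _ _ _], head=0, tail=2, size=2
write(48): buf=[76 34 48 _ _ _], head=0, tail=3, size=3
read(): buf=[_ 34 48 _ _ _], head=1, tail=3, size=2
read(): buf=[_ _ 48 _ _ _], head=2, tail=3, size=1
read(): buf=[_ _ _ _ _ _], head=3, tail=3, size=0
write(38): buf=[_ _ _ 38 _ _], head=3, tail=4, size=1

Answer: _ _ _ 38 _ _
3
4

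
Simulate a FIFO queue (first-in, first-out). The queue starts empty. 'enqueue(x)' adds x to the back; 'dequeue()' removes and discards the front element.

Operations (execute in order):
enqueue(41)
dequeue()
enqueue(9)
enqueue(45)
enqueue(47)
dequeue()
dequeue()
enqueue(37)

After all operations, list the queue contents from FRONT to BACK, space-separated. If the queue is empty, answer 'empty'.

Answer: 47 37

Derivation:
enqueue(41): [41]
dequeue(): []
enqueue(9): [9]
enqueue(45): [9, 45]
enqueue(47): [9, 45, 47]
dequeue(): [45, 47]
dequeue(): [47]
enqueue(37): [47, 37]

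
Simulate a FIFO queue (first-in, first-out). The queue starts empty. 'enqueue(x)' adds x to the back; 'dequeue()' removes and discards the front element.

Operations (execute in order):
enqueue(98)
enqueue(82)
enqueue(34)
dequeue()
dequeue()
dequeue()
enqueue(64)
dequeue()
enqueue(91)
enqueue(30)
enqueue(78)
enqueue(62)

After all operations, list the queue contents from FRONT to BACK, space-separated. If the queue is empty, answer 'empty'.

enqueue(98): [98]
enqueue(82): [98, 82]
enqueue(34): [98, 82, 34]
dequeue(): [82, 34]
dequeue(): [34]
dequeue(): []
enqueue(64): [64]
dequeue(): []
enqueue(91): [91]
enqueue(30): [91, 30]
enqueue(78): [91, 30, 78]
enqueue(62): [91, 30, 78, 62]

Answer: 91 30 78 62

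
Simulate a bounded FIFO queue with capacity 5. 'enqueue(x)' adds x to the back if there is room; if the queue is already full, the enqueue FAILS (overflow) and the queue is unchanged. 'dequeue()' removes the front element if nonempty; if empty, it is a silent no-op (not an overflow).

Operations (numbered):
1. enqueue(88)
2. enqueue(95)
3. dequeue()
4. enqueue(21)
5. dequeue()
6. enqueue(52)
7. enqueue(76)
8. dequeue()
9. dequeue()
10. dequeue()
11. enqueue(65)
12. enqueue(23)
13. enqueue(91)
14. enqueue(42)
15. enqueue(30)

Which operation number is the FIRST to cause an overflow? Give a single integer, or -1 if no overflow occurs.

1. enqueue(88): size=1
2. enqueue(95): size=2
3. dequeue(): size=1
4. enqueue(21): size=2
5. dequeue(): size=1
6. enqueue(52): size=2
7. enqueue(76): size=3
8. dequeue(): size=2
9. dequeue(): size=1
10. dequeue(): size=0
11. enqueue(65): size=1
12. enqueue(23): size=2
13. enqueue(91): size=3
14. enqueue(42): size=4
15. enqueue(30): size=5

Answer: -1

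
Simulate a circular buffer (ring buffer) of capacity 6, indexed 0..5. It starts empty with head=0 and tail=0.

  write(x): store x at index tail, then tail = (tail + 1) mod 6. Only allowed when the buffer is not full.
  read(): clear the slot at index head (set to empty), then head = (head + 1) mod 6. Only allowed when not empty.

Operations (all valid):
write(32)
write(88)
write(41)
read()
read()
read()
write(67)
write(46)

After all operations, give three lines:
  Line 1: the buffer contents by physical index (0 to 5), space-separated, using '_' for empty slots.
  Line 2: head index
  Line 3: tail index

write(32): buf=[32 _ _ _ _ _], head=0, tail=1, size=1
write(88): buf=[32 88 _ _ _ _], head=0, tail=2, size=2
write(41): buf=[32 88 41 _ _ _], head=0, tail=3, size=3
read(): buf=[_ 88 41 _ _ _], head=1, tail=3, size=2
read(): buf=[_ _ 41 _ _ _], head=2, tail=3, size=1
read(): buf=[_ _ _ _ _ _], head=3, tail=3, size=0
write(67): buf=[_ _ _ 67 _ _], head=3, tail=4, size=1
write(46): buf=[_ _ _ 67 46 _], head=3, tail=5, size=2

Answer: _ _ _ 67 46 _
3
5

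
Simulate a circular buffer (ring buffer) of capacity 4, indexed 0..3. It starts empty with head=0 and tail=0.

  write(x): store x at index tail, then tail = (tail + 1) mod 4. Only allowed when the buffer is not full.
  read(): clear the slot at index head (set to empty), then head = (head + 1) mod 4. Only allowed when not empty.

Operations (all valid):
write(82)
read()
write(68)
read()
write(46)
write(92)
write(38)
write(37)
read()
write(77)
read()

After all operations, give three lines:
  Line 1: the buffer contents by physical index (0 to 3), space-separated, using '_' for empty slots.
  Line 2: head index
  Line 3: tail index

write(82): buf=[82 _ _ _], head=0, tail=1, size=1
read(): buf=[_ _ _ _], head=1, tail=1, size=0
write(68): buf=[_ 68 _ _], head=1, tail=2, size=1
read(): buf=[_ _ _ _], head=2, tail=2, size=0
write(46): buf=[_ _ 46 _], head=2, tail=3, size=1
write(92): buf=[_ _ 46 92], head=2, tail=0, size=2
write(38): buf=[38 _ 46 92], head=2, tail=1, size=3
write(37): buf=[38 37 46 92], head=2, tail=2, size=4
read(): buf=[38 37 _ 92], head=3, tail=2, size=3
write(77): buf=[38 37 77 92], head=3, tail=3, size=4
read(): buf=[38 37 77 _], head=0, tail=3, size=3

Answer: 38 37 77 _
0
3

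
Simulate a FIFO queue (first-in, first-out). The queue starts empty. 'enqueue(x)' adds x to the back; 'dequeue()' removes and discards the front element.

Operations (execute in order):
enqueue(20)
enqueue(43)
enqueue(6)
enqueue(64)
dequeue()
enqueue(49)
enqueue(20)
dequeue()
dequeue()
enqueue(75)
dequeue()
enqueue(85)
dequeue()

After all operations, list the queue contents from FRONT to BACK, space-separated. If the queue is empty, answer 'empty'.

Answer: 20 75 85

Derivation:
enqueue(20): [20]
enqueue(43): [20, 43]
enqueue(6): [20, 43, 6]
enqueue(64): [20, 43, 6, 64]
dequeue(): [43, 6, 64]
enqueue(49): [43, 6, 64, 49]
enqueue(20): [43, 6, 64, 49, 20]
dequeue(): [6, 64, 49, 20]
dequeue(): [64, 49, 20]
enqueue(75): [64, 49, 20, 75]
dequeue(): [49, 20, 75]
enqueue(85): [49, 20, 75, 85]
dequeue(): [20, 75, 85]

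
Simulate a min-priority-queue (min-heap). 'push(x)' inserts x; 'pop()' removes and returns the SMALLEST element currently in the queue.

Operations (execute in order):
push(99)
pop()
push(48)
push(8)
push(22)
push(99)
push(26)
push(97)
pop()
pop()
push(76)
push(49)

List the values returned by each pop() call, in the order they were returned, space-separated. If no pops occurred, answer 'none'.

Answer: 99 8 22

Derivation:
push(99): heap contents = [99]
pop() → 99: heap contents = []
push(48): heap contents = [48]
push(8): heap contents = [8, 48]
push(22): heap contents = [8, 22, 48]
push(99): heap contents = [8, 22, 48, 99]
push(26): heap contents = [8, 22, 26, 48, 99]
push(97): heap contents = [8, 22, 26, 48, 97, 99]
pop() → 8: heap contents = [22, 26, 48, 97, 99]
pop() → 22: heap contents = [26, 48, 97, 99]
push(76): heap contents = [26, 48, 76, 97, 99]
push(49): heap contents = [26, 48, 49, 76, 97, 99]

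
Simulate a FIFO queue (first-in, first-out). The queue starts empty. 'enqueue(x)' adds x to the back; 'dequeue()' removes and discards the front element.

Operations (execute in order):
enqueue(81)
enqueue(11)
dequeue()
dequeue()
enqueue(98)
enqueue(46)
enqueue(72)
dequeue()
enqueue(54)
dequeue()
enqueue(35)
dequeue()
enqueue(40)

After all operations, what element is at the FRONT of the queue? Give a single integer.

enqueue(81): queue = [81]
enqueue(11): queue = [81, 11]
dequeue(): queue = [11]
dequeue(): queue = []
enqueue(98): queue = [98]
enqueue(46): queue = [98, 46]
enqueue(72): queue = [98, 46, 72]
dequeue(): queue = [46, 72]
enqueue(54): queue = [46, 72, 54]
dequeue(): queue = [72, 54]
enqueue(35): queue = [72, 54, 35]
dequeue(): queue = [54, 35]
enqueue(40): queue = [54, 35, 40]

Answer: 54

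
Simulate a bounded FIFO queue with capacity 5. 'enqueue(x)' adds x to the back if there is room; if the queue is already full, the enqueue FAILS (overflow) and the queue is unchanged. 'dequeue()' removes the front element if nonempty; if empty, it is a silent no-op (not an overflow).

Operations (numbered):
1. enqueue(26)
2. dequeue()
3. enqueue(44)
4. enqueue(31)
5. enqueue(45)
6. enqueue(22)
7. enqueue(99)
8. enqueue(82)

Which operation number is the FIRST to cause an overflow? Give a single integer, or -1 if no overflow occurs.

1. enqueue(26): size=1
2. dequeue(): size=0
3. enqueue(44): size=1
4. enqueue(31): size=2
5. enqueue(45): size=3
6. enqueue(22): size=4
7. enqueue(99): size=5
8. enqueue(82): size=5=cap → OVERFLOW (fail)

Answer: 8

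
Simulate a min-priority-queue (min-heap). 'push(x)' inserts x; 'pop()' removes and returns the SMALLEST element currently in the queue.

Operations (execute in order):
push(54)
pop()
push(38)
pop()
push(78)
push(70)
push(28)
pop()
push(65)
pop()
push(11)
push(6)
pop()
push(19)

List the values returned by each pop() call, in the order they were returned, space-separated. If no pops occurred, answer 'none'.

Answer: 54 38 28 65 6

Derivation:
push(54): heap contents = [54]
pop() → 54: heap contents = []
push(38): heap contents = [38]
pop() → 38: heap contents = []
push(78): heap contents = [78]
push(70): heap contents = [70, 78]
push(28): heap contents = [28, 70, 78]
pop() → 28: heap contents = [70, 78]
push(65): heap contents = [65, 70, 78]
pop() → 65: heap contents = [70, 78]
push(11): heap contents = [11, 70, 78]
push(6): heap contents = [6, 11, 70, 78]
pop() → 6: heap contents = [11, 70, 78]
push(19): heap contents = [11, 19, 70, 78]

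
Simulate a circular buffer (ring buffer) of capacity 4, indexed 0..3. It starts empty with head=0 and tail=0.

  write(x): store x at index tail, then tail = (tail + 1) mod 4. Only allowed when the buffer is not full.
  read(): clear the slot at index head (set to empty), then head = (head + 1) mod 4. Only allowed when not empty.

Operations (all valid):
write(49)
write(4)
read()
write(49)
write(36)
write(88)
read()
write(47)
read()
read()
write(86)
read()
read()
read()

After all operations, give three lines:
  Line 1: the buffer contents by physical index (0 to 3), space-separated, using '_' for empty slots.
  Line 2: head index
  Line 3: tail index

Answer: _ _ _ _
3
3

Derivation:
write(49): buf=[49 _ _ _], head=0, tail=1, size=1
write(4): buf=[49 4 _ _], head=0, tail=2, size=2
read(): buf=[_ 4 _ _], head=1, tail=2, size=1
write(49): buf=[_ 4 49 _], head=1, tail=3, size=2
write(36): buf=[_ 4 49 36], head=1, tail=0, size=3
write(88): buf=[88 4 49 36], head=1, tail=1, size=4
read(): buf=[88 _ 49 36], head=2, tail=1, size=3
write(47): buf=[88 47 49 36], head=2, tail=2, size=4
read(): buf=[88 47 _ 36], head=3, tail=2, size=3
read(): buf=[88 47 _ _], head=0, tail=2, size=2
write(86): buf=[88 47 86 _], head=0, tail=3, size=3
read(): buf=[_ 47 86 _], head=1, tail=3, size=2
read(): buf=[_ _ 86 _], head=2, tail=3, size=1
read(): buf=[_ _ _ _], head=3, tail=3, size=0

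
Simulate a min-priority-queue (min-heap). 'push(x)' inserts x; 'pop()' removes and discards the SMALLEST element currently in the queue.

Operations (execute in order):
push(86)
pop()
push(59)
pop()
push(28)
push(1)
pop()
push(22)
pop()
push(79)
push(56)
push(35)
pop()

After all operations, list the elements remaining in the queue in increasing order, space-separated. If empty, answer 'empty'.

push(86): heap contents = [86]
pop() → 86: heap contents = []
push(59): heap contents = [59]
pop() → 59: heap contents = []
push(28): heap contents = [28]
push(1): heap contents = [1, 28]
pop() → 1: heap contents = [28]
push(22): heap contents = [22, 28]
pop() → 22: heap contents = [28]
push(79): heap contents = [28, 79]
push(56): heap contents = [28, 56, 79]
push(35): heap contents = [28, 35, 56, 79]
pop() → 28: heap contents = [35, 56, 79]

Answer: 35 56 79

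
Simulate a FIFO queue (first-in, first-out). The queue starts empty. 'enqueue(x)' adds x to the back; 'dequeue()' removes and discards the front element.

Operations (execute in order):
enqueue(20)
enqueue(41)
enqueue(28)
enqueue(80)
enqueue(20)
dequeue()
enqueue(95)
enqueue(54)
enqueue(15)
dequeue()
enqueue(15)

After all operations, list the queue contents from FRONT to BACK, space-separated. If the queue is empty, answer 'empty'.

Answer: 28 80 20 95 54 15 15

Derivation:
enqueue(20): [20]
enqueue(41): [20, 41]
enqueue(28): [20, 41, 28]
enqueue(80): [20, 41, 28, 80]
enqueue(20): [20, 41, 28, 80, 20]
dequeue(): [41, 28, 80, 20]
enqueue(95): [41, 28, 80, 20, 95]
enqueue(54): [41, 28, 80, 20, 95, 54]
enqueue(15): [41, 28, 80, 20, 95, 54, 15]
dequeue(): [28, 80, 20, 95, 54, 15]
enqueue(15): [28, 80, 20, 95, 54, 15, 15]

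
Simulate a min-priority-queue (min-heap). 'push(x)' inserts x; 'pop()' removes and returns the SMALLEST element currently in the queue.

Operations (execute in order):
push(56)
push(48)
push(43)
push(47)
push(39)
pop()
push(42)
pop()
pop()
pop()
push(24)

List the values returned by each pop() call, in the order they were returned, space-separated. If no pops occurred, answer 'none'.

push(56): heap contents = [56]
push(48): heap contents = [48, 56]
push(43): heap contents = [43, 48, 56]
push(47): heap contents = [43, 47, 48, 56]
push(39): heap contents = [39, 43, 47, 48, 56]
pop() → 39: heap contents = [43, 47, 48, 56]
push(42): heap contents = [42, 43, 47, 48, 56]
pop() → 42: heap contents = [43, 47, 48, 56]
pop() → 43: heap contents = [47, 48, 56]
pop() → 47: heap contents = [48, 56]
push(24): heap contents = [24, 48, 56]

Answer: 39 42 43 47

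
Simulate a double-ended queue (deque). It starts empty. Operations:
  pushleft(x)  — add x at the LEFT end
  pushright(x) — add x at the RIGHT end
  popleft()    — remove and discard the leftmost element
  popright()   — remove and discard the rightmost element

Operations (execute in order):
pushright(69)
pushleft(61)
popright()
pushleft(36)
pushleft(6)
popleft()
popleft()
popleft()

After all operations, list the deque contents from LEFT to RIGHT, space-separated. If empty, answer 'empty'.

Answer: empty

Derivation:
pushright(69): [69]
pushleft(61): [61, 69]
popright(): [61]
pushleft(36): [36, 61]
pushleft(6): [6, 36, 61]
popleft(): [36, 61]
popleft(): [61]
popleft(): []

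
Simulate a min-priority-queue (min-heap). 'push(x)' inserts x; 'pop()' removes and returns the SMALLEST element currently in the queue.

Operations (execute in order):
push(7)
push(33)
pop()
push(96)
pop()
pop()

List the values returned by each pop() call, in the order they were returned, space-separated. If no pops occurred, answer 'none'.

push(7): heap contents = [7]
push(33): heap contents = [7, 33]
pop() → 7: heap contents = [33]
push(96): heap contents = [33, 96]
pop() → 33: heap contents = [96]
pop() → 96: heap contents = []

Answer: 7 33 96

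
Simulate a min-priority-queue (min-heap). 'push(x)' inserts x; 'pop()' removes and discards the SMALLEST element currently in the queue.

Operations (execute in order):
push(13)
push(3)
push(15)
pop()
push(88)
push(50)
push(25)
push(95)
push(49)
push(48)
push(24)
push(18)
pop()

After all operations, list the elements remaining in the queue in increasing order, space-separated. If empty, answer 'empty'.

Answer: 15 18 24 25 48 49 50 88 95

Derivation:
push(13): heap contents = [13]
push(3): heap contents = [3, 13]
push(15): heap contents = [3, 13, 15]
pop() → 3: heap contents = [13, 15]
push(88): heap contents = [13, 15, 88]
push(50): heap contents = [13, 15, 50, 88]
push(25): heap contents = [13, 15, 25, 50, 88]
push(95): heap contents = [13, 15, 25, 50, 88, 95]
push(49): heap contents = [13, 15, 25, 49, 50, 88, 95]
push(48): heap contents = [13, 15, 25, 48, 49, 50, 88, 95]
push(24): heap contents = [13, 15, 24, 25, 48, 49, 50, 88, 95]
push(18): heap contents = [13, 15, 18, 24, 25, 48, 49, 50, 88, 95]
pop() → 13: heap contents = [15, 18, 24, 25, 48, 49, 50, 88, 95]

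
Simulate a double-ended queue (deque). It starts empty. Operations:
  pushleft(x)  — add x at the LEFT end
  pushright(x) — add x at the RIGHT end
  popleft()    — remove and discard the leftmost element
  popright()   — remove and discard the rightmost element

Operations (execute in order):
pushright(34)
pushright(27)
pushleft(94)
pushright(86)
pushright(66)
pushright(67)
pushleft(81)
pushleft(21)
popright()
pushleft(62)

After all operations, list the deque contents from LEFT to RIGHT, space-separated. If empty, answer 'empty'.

Answer: 62 21 81 94 34 27 86 66

Derivation:
pushright(34): [34]
pushright(27): [34, 27]
pushleft(94): [94, 34, 27]
pushright(86): [94, 34, 27, 86]
pushright(66): [94, 34, 27, 86, 66]
pushright(67): [94, 34, 27, 86, 66, 67]
pushleft(81): [81, 94, 34, 27, 86, 66, 67]
pushleft(21): [21, 81, 94, 34, 27, 86, 66, 67]
popright(): [21, 81, 94, 34, 27, 86, 66]
pushleft(62): [62, 21, 81, 94, 34, 27, 86, 66]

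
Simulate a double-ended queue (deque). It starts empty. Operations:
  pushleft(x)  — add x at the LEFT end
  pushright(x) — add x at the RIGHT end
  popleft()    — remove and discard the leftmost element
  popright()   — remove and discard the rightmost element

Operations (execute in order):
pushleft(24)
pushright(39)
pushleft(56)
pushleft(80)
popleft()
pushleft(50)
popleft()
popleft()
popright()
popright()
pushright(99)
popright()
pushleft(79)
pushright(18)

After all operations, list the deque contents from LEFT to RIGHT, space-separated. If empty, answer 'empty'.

Answer: 79 18

Derivation:
pushleft(24): [24]
pushright(39): [24, 39]
pushleft(56): [56, 24, 39]
pushleft(80): [80, 56, 24, 39]
popleft(): [56, 24, 39]
pushleft(50): [50, 56, 24, 39]
popleft(): [56, 24, 39]
popleft(): [24, 39]
popright(): [24]
popright(): []
pushright(99): [99]
popright(): []
pushleft(79): [79]
pushright(18): [79, 18]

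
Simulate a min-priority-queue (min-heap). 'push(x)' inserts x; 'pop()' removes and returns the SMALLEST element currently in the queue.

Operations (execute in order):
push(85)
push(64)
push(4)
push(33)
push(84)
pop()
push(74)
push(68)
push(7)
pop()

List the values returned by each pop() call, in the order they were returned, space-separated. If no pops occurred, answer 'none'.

push(85): heap contents = [85]
push(64): heap contents = [64, 85]
push(4): heap contents = [4, 64, 85]
push(33): heap contents = [4, 33, 64, 85]
push(84): heap contents = [4, 33, 64, 84, 85]
pop() → 4: heap contents = [33, 64, 84, 85]
push(74): heap contents = [33, 64, 74, 84, 85]
push(68): heap contents = [33, 64, 68, 74, 84, 85]
push(7): heap contents = [7, 33, 64, 68, 74, 84, 85]
pop() → 7: heap contents = [33, 64, 68, 74, 84, 85]

Answer: 4 7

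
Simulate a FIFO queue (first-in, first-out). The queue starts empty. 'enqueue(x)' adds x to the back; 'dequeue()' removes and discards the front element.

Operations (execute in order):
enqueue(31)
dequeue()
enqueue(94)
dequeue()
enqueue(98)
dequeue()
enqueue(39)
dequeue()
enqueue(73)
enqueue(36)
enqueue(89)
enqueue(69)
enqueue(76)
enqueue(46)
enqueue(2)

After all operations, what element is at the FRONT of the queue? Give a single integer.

enqueue(31): queue = [31]
dequeue(): queue = []
enqueue(94): queue = [94]
dequeue(): queue = []
enqueue(98): queue = [98]
dequeue(): queue = []
enqueue(39): queue = [39]
dequeue(): queue = []
enqueue(73): queue = [73]
enqueue(36): queue = [73, 36]
enqueue(89): queue = [73, 36, 89]
enqueue(69): queue = [73, 36, 89, 69]
enqueue(76): queue = [73, 36, 89, 69, 76]
enqueue(46): queue = [73, 36, 89, 69, 76, 46]
enqueue(2): queue = [73, 36, 89, 69, 76, 46, 2]

Answer: 73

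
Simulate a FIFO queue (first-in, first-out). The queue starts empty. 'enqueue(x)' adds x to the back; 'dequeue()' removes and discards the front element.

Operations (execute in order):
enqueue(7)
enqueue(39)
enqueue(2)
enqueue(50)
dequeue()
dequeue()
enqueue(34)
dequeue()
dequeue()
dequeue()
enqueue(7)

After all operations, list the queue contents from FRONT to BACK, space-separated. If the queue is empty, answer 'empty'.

enqueue(7): [7]
enqueue(39): [7, 39]
enqueue(2): [7, 39, 2]
enqueue(50): [7, 39, 2, 50]
dequeue(): [39, 2, 50]
dequeue(): [2, 50]
enqueue(34): [2, 50, 34]
dequeue(): [50, 34]
dequeue(): [34]
dequeue(): []
enqueue(7): [7]

Answer: 7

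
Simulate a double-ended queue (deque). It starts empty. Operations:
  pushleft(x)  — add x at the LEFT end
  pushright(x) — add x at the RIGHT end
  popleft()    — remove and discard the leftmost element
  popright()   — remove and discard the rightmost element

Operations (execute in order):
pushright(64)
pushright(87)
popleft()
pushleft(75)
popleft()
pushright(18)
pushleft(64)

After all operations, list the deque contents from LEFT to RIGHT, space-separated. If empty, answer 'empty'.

pushright(64): [64]
pushright(87): [64, 87]
popleft(): [87]
pushleft(75): [75, 87]
popleft(): [87]
pushright(18): [87, 18]
pushleft(64): [64, 87, 18]

Answer: 64 87 18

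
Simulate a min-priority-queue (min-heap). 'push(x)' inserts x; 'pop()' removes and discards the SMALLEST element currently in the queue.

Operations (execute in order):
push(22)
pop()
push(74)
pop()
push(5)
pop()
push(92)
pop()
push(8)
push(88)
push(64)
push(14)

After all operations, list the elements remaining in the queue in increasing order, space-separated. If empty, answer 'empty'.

push(22): heap contents = [22]
pop() → 22: heap contents = []
push(74): heap contents = [74]
pop() → 74: heap contents = []
push(5): heap contents = [5]
pop() → 5: heap contents = []
push(92): heap contents = [92]
pop() → 92: heap contents = []
push(8): heap contents = [8]
push(88): heap contents = [8, 88]
push(64): heap contents = [8, 64, 88]
push(14): heap contents = [8, 14, 64, 88]

Answer: 8 14 64 88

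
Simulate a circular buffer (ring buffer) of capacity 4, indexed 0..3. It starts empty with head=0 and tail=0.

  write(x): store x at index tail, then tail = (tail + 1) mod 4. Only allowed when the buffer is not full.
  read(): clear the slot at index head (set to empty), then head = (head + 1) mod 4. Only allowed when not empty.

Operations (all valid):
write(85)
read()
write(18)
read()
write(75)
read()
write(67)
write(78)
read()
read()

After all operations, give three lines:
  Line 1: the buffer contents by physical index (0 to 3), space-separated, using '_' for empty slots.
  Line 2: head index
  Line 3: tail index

write(85): buf=[85 _ _ _], head=0, tail=1, size=1
read(): buf=[_ _ _ _], head=1, tail=1, size=0
write(18): buf=[_ 18 _ _], head=1, tail=2, size=1
read(): buf=[_ _ _ _], head=2, tail=2, size=0
write(75): buf=[_ _ 75 _], head=2, tail=3, size=1
read(): buf=[_ _ _ _], head=3, tail=3, size=0
write(67): buf=[_ _ _ 67], head=3, tail=0, size=1
write(78): buf=[78 _ _ 67], head=3, tail=1, size=2
read(): buf=[78 _ _ _], head=0, tail=1, size=1
read(): buf=[_ _ _ _], head=1, tail=1, size=0

Answer: _ _ _ _
1
1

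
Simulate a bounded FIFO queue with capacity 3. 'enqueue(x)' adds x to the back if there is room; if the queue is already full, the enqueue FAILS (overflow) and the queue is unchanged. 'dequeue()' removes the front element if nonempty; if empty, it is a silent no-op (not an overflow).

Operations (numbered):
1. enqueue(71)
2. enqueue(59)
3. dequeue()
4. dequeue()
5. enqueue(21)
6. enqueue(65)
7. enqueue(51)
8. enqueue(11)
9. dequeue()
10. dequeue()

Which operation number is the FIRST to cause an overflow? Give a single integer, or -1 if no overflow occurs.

1. enqueue(71): size=1
2. enqueue(59): size=2
3. dequeue(): size=1
4. dequeue(): size=0
5. enqueue(21): size=1
6. enqueue(65): size=2
7. enqueue(51): size=3
8. enqueue(11): size=3=cap → OVERFLOW (fail)
9. dequeue(): size=2
10. dequeue(): size=1

Answer: 8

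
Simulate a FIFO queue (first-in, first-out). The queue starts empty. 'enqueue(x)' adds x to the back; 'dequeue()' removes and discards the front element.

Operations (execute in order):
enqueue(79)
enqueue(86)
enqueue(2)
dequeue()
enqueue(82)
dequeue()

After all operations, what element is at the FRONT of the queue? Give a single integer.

Answer: 2

Derivation:
enqueue(79): queue = [79]
enqueue(86): queue = [79, 86]
enqueue(2): queue = [79, 86, 2]
dequeue(): queue = [86, 2]
enqueue(82): queue = [86, 2, 82]
dequeue(): queue = [2, 82]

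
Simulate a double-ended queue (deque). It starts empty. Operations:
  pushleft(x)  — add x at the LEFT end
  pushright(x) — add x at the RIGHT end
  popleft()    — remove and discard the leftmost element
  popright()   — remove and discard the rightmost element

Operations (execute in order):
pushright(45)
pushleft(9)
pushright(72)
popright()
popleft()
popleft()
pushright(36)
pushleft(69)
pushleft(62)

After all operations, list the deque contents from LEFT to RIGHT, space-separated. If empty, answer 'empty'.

Answer: 62 69 36

Derivation:
pushright(45): [45]
pushleft(9): [9, 45]
pushright(72): [9, 45, 72]
popright(): [9, 45]
popleft(): [45]
popleft(): []
pushright(36): [36]
pushleft(69): [69, 36]
pushleft(62): [62, 69, 36]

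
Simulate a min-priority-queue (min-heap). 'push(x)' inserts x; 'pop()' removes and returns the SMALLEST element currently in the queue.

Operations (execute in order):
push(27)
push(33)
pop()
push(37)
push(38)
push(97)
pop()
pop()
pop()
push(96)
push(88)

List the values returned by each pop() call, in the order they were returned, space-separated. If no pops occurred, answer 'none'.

push(27): heap contents = [27]
push(33): heap contents = [27, 33]
pop() → 27: heap contents = [33]
push(37): heap contents = [33, 37]
push(38): heap contents = [33, 37, 38]
push(97): heap contents = [33, 37, 38, 97]
pop() → 33: heap contents = [37, 38, 97]
pop() → 37: heap contents = [38, 97]
pop() → 38: heap contents = [97]
push(96): heap contents = [96, 97]
push(88): heap contents = [88, 96, 97]

Answer: 27 33 37 38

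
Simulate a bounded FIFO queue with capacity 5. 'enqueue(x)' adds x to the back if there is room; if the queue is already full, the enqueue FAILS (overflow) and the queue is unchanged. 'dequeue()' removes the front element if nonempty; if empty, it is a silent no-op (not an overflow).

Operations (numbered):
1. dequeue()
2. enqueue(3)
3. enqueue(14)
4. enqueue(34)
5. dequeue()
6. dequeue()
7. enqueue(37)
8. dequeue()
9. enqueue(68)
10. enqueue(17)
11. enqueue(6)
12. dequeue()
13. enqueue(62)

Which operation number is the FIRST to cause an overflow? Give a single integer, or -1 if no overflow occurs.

1. dequeue(): empty, no-op, size=0
2. enqueue(3): size=1
3. enqueue(14): size=2
4. enqueue(34): size=3
5. dequeue(): size=2
6. dequeue(): size=1
7. enqueue(37): size=2
8. dequeue(): size=1
9. enqueue(68): size=2
10. enqueue(17): size=3
11. enqueue(6): size=4
12. dequeue(): size=3
13. enqueue(62): size=4

Answer: -1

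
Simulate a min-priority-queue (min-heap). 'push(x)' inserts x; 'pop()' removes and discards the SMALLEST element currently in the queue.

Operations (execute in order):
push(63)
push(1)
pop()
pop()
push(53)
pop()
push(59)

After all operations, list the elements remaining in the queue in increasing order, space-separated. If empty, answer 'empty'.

push(63): heap contents = [63]
push(1): heap contents = [1, 63]
pop() → 1: heap contents = [63]
pop() → 63: heap contents = []
push(53): heap contents = [53]
pop() → 53: heap contents = []
push(59): heap contents = [59]

Answer: 59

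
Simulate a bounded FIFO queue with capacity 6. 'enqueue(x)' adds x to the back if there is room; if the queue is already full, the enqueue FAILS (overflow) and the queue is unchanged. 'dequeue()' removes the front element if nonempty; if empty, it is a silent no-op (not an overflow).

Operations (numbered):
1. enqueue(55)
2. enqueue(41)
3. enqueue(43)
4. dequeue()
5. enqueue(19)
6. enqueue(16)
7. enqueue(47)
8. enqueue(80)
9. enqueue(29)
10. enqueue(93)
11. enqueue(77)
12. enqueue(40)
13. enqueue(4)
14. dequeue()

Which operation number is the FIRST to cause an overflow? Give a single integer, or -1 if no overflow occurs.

Answer: 9

Derivation:
1. enqueue(55): size=1
2. enqueue(41): size=2
3. enqueue(43): size=3
4. dequeue(): size=2
5. enqueue(19): size=3
6. enqueue(16): size=4
7. enqueue(47): size=5
8. enqueue(80): size=6
9. enqueue(29): size=6=cap → OVERFLOW (fail)
10. enqueue(93): size=6=cap → OVERFLOW (fail)
11. enqueue(77): size=6=cap → OVERFLOW (fail)
12. enqueue(40): size=6=cap → OVERFLOW (fail)
13. enqueue(4): size=6=cap → OVERFLOW (fail)
14. dequeue(): size=5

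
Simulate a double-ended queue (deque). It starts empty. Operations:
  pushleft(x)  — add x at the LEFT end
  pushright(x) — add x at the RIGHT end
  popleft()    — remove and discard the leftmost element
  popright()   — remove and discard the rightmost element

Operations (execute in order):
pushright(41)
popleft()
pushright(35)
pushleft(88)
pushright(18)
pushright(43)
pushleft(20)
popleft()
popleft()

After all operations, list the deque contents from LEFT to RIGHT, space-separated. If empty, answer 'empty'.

Answer: 35 18 43

Derivation:
pushright(41): [41]
popleft(): []
pushright(35): [35]
pushleft(88): [88, 35]
pushright(18): [88, 35, 18]
pushright(43): [88, 35, 18, 43]
pushleft(20): [20, 88, 35, 18, 43]
popleft(): [88, 35, 18, 43]
popleft(): [35, 18, 43]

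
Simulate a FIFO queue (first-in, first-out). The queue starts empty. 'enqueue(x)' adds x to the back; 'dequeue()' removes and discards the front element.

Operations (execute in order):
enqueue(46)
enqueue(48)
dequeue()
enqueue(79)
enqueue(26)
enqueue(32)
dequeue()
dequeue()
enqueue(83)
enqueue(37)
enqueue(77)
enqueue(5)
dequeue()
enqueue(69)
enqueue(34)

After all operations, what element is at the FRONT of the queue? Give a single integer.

Answer: 32

Derivation:
enqueue(46): queue = [46]
enqueue(48): queue = [46, 48]
dequeue(): queue = [48]
enqueue(79): queue = [48, 79]
enqueue(26): queue = [48, 79, 26]
enqueue(32): queue = [48, 79, 26, 32]
dequeue(): queue = [79, 26, 32]
dequeue(): queue = [26, 32]
enqueue(83): queue = [26, 32, 83]
enqueue(37): queue = [26, 32, 83, 37]
enqueue(77): queue = [26, 32, 83, 37, 77]
enqueue(5): queue = [26, 32, 83, 37, 77, 5]
dequeue(): queue = [32, 83, 37, 77, 5]
enqueue(69): queue = [32, 83, 37, 77, 5, 69]
enqueue(34): queue = [32, 83, 37, 77, 5, 69, 34]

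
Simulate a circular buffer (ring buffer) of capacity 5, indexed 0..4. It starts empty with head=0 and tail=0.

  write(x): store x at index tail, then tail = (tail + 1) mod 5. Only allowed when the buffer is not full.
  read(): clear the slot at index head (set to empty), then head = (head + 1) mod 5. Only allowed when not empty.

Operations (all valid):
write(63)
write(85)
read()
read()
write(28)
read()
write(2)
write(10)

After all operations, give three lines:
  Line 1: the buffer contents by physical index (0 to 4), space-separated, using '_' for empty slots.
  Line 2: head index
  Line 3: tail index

write(63): buf=[63 _ _ _ _], head=0, tail=1, size=1
write(85): buf=[63 85 _ _ _], head=0, tail=2, size=2
read(): buf=[_ 85 _ _ _], head=1, tail=2, size=1
read(): buf=[_ _ _ _ _], head=2, tail=2, size=0
write(28): buf=[_ _ 28 _ _], head=2, tail=3, size=1
read(): buf=[_ _ _ _ _], head=3, tail=3, size=0
write(2): buf=[_ _ _ 2 _], head=3, tail=4, size=1
write(10): buf=[_ _ _ 2 10], head=3, tail=0, size=2

Answer: _ _ _ 2 10
3
0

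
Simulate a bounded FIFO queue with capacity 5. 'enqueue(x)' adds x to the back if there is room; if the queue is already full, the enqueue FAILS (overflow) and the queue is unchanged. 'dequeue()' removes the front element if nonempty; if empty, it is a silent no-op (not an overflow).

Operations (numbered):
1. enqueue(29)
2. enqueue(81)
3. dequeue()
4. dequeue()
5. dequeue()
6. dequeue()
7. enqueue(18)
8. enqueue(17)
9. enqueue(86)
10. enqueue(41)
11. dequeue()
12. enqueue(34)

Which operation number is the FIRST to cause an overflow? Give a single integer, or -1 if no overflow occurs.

1. enqueue(29): size=1
2. enqueue(81): size=2
3. dequeue(): size=1
4. dequeue(): size=0
5. dequeue(): empty, no-op, size=0
6. dequeue(): empty, no-op, size=0
7. enqueue(18): size=1
8. enqueue(17): size=2
9. enqueue(86): size=3
10. enqueue(41): size=4
11. dequeue(): size=3
12. enqueue(34): size=4

Answer: -1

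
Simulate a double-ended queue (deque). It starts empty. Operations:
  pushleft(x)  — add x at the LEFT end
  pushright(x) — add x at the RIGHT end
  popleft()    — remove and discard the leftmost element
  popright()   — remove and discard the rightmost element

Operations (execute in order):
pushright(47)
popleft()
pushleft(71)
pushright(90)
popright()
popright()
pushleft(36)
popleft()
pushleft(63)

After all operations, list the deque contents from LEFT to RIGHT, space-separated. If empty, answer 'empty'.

Answer: 63

Derivation:
pushright(47): [47]
popleft(): []
pushleft(71): [71]
pushright(90): [71, 90]
popright(): [71]
popright(): []
pushleft(36): [36]
popleft(): []
pushleft(63): [63]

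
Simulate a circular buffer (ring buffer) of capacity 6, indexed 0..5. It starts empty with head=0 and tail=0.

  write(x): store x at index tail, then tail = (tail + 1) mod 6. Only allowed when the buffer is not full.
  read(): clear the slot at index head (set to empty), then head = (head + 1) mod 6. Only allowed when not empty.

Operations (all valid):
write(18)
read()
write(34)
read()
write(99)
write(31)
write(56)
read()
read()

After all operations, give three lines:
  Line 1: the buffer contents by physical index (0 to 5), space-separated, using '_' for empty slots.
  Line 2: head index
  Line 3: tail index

write(18): buf=[18 _ _ _ _ _], head=0, tail=1, size=1
read(): buf=[_ _ _ _ _ _], head=1, tail=1, size=0
write(34): buf=[_ 34 _ _ _ _], head=1, tail=2, size=1
read(): buf=[_ _ _ _ _ _], head=2, tail=2, size=0
write(99): buf=[_ _ 99 _ _ _], head=2, tail=3, size=1
write(31): buf=[_ _ 99 31 _ _], head=2, tail=4, size=2
write(56): buf=[_ _ 99 31 56 _], head=2, tail=5, size=3
read(): buf=[_ _ _ 31 56 _], head=3, tail=5, size=2
read(): buf=[_ _ _ _ 56 _], head=4, tail=5, size=1

Answer: _ _ _ _ 56 _
4
5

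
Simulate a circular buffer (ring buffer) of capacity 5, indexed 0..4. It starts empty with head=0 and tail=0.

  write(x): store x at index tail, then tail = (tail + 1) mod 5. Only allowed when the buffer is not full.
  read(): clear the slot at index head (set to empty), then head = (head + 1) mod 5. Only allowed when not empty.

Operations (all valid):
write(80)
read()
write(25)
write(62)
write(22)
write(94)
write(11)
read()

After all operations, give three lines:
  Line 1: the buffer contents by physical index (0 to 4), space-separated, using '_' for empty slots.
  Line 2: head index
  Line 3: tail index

Answer: 11 _ 62 22 94
2
1

Derivation:
write(80): buf=[80 _ _ _ _], head=0, tail=1, size=1
read(): buf=[_ _ _ _ _], head=1, tail=1, size=0
write(25): buf=[_ 25 _ _ _], head=1, tail=2, size=1
write(62): buf=[_ 25 62 _ _], head=1, tail=3, size=2
write(22): buf=[_ 25 62 22 _], head=1, tail=4, size=3
write(94): buf=[_ 25 62 22 94], head=1, tail=0, size=4
write(11): buf=[11 25 62 22 94], head=1, tail=1, size=5
read(): buf=[11 _ 62 22 94], head=2, tail=1, size=4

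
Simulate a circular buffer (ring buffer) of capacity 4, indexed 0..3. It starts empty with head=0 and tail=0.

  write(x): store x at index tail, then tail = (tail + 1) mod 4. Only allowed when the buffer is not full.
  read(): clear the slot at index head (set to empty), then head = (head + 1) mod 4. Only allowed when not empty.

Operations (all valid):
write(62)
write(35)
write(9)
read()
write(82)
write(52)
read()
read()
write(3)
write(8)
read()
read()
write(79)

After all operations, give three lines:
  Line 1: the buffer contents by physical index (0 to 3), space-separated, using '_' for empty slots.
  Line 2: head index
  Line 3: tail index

write(62): buf=[62 _ _ _], head=0, tail=1, size=1
write(35): buf=[62 35 _ _], head=0, tail=2, size=2
write(9): buf=[62 35 9 _], head=0, tail=3, size=3
read(): buf=[_ 35 9 _], head=1, tail=3, size=2
write(82): buf=[_ 35 9 82], head=1, tail=0, size=3
write(52): buf=[52 35 9 82], head=1, tail=1, size=4
read(): buf=[52 _ 9 82], head=2, tail=1, size=3
read(): buf=[52 _ _ 82], head=3, tail=1, size=2
write(3): buf=[52 3 _ 82], head=3, tail=2, size=3
write(8): buf=[52 3 8 82], head=3, tail=3, size=4
read(): buf=[52 3 8 _], head=0, tail=3, size=3
read(): buf=[_ 3 8 _], head=1, tail=3, size=2
write(79): buf=[_ 3 8 79], head=1, tail=0, size=3

Answer: _ 3 8 79
1
0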